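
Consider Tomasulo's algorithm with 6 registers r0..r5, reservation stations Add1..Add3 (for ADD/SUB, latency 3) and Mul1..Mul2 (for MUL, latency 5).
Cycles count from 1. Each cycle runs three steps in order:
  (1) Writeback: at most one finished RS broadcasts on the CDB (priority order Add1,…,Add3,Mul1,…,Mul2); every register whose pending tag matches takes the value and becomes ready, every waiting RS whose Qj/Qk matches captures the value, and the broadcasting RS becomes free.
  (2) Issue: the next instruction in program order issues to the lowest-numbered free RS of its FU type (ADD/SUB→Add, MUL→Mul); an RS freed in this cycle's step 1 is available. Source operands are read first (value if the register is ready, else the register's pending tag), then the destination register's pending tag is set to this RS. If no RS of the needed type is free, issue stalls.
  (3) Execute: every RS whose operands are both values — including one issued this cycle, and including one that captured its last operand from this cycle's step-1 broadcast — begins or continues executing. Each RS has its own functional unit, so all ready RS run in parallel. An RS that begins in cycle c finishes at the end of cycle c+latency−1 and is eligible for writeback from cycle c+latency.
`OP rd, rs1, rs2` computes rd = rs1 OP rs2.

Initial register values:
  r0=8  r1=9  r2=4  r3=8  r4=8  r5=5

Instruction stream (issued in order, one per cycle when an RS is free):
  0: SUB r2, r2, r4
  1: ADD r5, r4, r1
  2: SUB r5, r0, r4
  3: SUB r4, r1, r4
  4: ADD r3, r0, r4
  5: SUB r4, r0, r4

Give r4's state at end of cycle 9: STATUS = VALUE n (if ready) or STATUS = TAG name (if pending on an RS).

cycle 1: issue SUB r2<-Add1 // r0:8,r1:9,r2:Add1,r3:8,r4:8,r5:5
cycle 2: issue ADD r5<-Add2 // r0:8,r1:9,r2:Add1,r3:8,r4:8,r5:Add2
cycle 3: issue SUB r5<-Add3 // r0:8,r1:9,r2:Add1,r3:8,r4:8,r5:Add3
cycle 4: CDB Add1=-4; issue SUB r4<-Add1 // r0:8,r1:9,r2:-4,r3:8,r4:Add1,r5:Add3
cycle 5: CDB Add2=17; issue ADD r3<-Add2 // r0:8,r1:9,r2:-4,r3:Add2,r4:Add1,r5:Add3
cycle 6: CDB Add3=0; issue SUB r4<-Add3 // r0:8,r1:9,r2:-4,r3:Add2,r4:Add3,r5:0
cycle 7: CDB Add1=1 // r0:8,r1:9,r2:-4,r3:Add2,r4:Add3,r5:0
cycle 8: - // r0:8,r1:9,r2:-4,r3:Add2,r4:Add3,r5:0
cycle 9: - // r0:8,r1:9,r2:-4,r3:Add2,r4:Add3,r5:0

STATUS = TAG Add3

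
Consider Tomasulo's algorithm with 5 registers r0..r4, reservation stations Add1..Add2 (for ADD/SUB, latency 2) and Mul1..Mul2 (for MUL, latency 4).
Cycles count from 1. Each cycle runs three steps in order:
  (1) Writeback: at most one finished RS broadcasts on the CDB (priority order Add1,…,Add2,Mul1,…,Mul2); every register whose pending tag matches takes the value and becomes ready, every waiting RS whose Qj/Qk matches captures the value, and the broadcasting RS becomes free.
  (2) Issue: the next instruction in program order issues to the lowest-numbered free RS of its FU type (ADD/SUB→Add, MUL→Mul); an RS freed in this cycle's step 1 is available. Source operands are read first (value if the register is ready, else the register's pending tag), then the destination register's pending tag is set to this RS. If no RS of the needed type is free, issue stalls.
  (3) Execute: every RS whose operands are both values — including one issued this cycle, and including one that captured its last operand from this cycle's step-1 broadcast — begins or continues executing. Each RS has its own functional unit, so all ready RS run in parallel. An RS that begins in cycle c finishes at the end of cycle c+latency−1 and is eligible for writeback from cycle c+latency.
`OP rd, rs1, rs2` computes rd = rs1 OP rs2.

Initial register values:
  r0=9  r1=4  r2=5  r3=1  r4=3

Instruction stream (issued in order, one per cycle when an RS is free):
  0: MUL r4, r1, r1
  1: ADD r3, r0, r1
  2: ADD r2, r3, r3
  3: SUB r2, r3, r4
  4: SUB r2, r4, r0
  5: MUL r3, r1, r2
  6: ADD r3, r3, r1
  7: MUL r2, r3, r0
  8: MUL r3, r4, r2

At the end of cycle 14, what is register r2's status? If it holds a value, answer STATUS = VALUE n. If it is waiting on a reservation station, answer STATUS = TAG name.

cycle 1: issue MUL r4<-Mul1 // r0:9,r1:4,r2:5,r3:1,r4:Mul1
cycle 2: issue ADD r3<-Add1 // r0:9,r1:4,r2:5,r3:Add1,r4:Mul1
cycle 3: issue ADD r2<-Add2 // r0:9,r1:4,r2:Add2,r3:Add1,r4:Mul1
cycle 4: CDB Add1=13; issue SUB r2<-Add1 // r0:9,r1:4,r2:Add1,r3:13,r4:Mul1
cycle 5: CDB Mul1=16; stall // r0:9,r1:4,r2:Add1,r3:13,r4:16
cycle 6: CDB Add2=26; issue SUB r2<-Add2 // r0:9,r1:4,r2:Add2,r3:13,r4:16
cycle 7: CDB Add1=-3; issue MUL r3<-Mul1 // r0:9,r1:4,r2:Add2,r3:Mul1,r4:16
cycle 8: CDB Add2=7; issue ADD r3<-Add1 // r0:9,r1:4,r2:7,r3:Add1,r4:16
cycle 9: issue MUL r2<-Mul2 // r0:9,r1:4,r2:Mul2,r3:Add1,r4:16
cycle 10: stall // r0:9,r1:4,r2:Mul2,r3:Add1,r4:16
cycle 11: stall // r0:9,r1:4,r2:Mul2,r3:Add1,r4:16
cycle 12: CDB Mul1=28; issue MUL r3<-Mul1 // r0:9,r1:4,r2:Mul2,r3:Mul1,r4:16
cycle 13: - // r0:9,r1:4,r2:Mul2,r3:Mul1,r4:16
cycle 14: CDB Add1=32 // r0:9,r1:4,r2:Mul2,r3:Mul1,r4:16

STATUS = TAG Mul2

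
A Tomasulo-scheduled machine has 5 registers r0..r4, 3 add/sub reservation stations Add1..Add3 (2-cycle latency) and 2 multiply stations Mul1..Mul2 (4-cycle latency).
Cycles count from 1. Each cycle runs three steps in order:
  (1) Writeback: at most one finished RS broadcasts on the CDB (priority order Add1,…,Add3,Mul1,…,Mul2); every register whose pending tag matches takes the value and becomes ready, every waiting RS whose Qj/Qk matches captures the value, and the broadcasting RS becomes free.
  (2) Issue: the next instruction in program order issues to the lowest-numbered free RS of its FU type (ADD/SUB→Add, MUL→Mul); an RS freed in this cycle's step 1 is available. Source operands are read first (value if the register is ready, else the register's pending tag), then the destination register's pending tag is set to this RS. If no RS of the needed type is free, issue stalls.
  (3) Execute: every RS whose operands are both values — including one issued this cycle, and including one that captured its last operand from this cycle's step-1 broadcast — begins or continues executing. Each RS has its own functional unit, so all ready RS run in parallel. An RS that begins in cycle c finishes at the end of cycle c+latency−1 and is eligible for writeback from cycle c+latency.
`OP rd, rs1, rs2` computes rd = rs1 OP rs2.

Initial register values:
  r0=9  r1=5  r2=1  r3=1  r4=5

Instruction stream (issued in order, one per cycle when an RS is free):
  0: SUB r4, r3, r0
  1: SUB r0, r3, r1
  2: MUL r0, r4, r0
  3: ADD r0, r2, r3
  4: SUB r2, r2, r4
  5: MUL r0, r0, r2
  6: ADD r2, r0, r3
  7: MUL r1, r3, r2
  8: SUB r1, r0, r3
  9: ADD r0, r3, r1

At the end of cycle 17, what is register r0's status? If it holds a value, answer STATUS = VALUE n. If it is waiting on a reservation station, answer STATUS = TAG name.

cycle 1: issue SUB r4<-Add1 // r0:9,r1:5,r2:1,r3:1,r4:Add1
cycle 2: issue SUB r0<-Add2 // r0:Add2,r1:5,r2:1,r3:1,r4:Add1
cycle 3: CDB Add1=-8; issue MUL r0<-Mul1 // r0:Mul1,r1:5,r2:1,r3:1,r4:-8
cycle 4: CDB Add2=-4; issue ADD r0<-Add1 // r0:Add1,r1:5,r2:1,r3:1,r4:-8
cycle 5: issue SUB r2<-Add2 // r0:Add1,r1:5,r2:Add2,r3:1,r4:-8
cycle 6: CDB Add1=2; issue MUL r0<-Mul2 // r0:Mul2,r1:5,r2:Add2,r3:1,r4:-8
cycle 7: CDB Add2=9; issue ADD r2<-Add1 // r0:Mul2,r1:5,r2:Add1,r3:1,r4:-8
cycle 8: CDB Mul1=32; issue MUL r1<-Mul1 // r0:Mul2,r1:Mul1,r2:Add1,r3:1,r4:-8
cycle 9: issue SUB r1<-Add2 // r0:Mul2,r1:Add2,r2:Add1,r3:1,r4:-8
cycle 10: issue ADD r0<-Add3 // r0:Add3,r1:Add2,r2:Add1,r3:1,r4:-8
cycle 11: CDB Mul2=18 // r0:Add3,r1:Add2,r2:Add1,r3:1,r4:-8
cycle 12: - // r0:Add3,r1:Add2,r2:Add1,r3:1,r4:-8
cycle 13: CDB Add1=19 // r0:Add3,r1:Add2,r2:19,r3:1,r4:-8
cycle 14: CDB Add2=17 // r0:Add3,r1:17,r2:19,r3:1,r4:-8
cycle 15: - // r0:Add3,r1:17,r2:19,r3:1,r4:-8
cycle 16: CDB Add3=18 // r0:18,r1:17,r2:19,r3:1,r4:-8
cycle 17: CDB Mul1=19 // r0:18,r1:17,r2:19,r3:1,r4:-8

STATUS = VALUE 18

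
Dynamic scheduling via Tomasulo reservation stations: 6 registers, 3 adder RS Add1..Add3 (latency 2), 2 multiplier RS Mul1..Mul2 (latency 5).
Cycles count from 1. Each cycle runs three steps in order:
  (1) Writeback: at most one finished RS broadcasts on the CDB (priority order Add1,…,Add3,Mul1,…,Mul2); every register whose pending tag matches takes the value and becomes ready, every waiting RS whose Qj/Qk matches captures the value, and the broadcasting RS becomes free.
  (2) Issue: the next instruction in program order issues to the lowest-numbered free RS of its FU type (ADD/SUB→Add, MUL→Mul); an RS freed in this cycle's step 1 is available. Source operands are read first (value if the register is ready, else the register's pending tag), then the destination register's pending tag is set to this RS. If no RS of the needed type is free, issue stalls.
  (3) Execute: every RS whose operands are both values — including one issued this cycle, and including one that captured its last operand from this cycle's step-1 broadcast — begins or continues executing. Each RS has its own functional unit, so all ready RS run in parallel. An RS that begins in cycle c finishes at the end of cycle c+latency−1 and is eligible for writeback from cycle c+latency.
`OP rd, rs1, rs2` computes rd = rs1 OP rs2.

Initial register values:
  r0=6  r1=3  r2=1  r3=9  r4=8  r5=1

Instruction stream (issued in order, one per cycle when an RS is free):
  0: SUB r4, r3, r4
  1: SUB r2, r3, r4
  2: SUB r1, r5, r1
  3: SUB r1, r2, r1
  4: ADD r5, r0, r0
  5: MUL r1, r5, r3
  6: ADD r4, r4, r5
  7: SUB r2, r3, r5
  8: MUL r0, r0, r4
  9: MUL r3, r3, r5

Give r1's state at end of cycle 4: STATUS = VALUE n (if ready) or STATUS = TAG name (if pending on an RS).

cycle 1: issue SUB r4<-Add1 // r0:6,r1:3,r2:1,r3:9,r4:Add1,r5:1
cycle 2: issue SUB r2<-Add2 // r0:6,r1:3,r2:Add2,r3:9,r4:Add1,r5:1
cycle 3: CDB Add1=1; issue SUB r1<-Add1 // r0:6,r1:Add1,r2:Add2,r3:9,r4:1,r5:1
cycle 4: issue SUB r1<-Add3 // r0:6,r1:Add3,r2:Add2,r3:9,r4:1,r5:1

STATUS = TAG Add3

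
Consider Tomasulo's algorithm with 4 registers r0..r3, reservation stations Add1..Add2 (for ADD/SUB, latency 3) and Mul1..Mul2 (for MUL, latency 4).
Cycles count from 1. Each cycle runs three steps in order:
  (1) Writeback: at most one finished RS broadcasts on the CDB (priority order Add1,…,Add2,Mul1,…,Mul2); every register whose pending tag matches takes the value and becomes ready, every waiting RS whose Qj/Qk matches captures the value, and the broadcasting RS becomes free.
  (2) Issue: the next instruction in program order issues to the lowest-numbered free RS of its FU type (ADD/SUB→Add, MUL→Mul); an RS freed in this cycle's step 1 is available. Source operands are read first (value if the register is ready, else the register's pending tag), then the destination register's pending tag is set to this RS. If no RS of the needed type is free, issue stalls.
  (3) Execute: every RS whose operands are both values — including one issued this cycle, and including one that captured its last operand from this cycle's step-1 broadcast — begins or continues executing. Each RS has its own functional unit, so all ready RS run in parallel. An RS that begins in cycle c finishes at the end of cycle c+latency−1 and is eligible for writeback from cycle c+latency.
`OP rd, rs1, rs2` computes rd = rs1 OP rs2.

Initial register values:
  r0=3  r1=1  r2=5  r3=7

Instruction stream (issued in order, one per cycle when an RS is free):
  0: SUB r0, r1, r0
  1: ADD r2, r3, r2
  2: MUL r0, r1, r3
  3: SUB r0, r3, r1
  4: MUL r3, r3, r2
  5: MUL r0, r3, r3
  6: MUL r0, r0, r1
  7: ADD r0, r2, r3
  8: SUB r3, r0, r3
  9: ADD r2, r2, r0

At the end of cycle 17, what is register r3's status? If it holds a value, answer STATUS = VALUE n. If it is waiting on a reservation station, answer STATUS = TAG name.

STATUS = VALUE 12

  c1: issue SUB r0<-Add1  regs: r0:Add1,r1:1,r2:5,r3:7
  c2: issue ADD r2<-Add2  regs: r0:Add1,r1:1,r2:Add2,r3:7
  c3: issue MUL r0<-Mul1  regs: r0:Mul1,r1:1,r2:Add2,r3:7
  c4: CDB Add1=-2; issue SUB r0<-Add1  regs: r0:Add1,r1:1,r2:Add2,r3:7
  c5: CDB Add2=12; issue MUL r3<-Mul2  regs: r0:Add1,r1:1,r2:12,r3:Mul2
  c6: stall  regs: r0:Add1,r1:1,r2:12,r3:Mul2
  c7: CDB Add1=6; stall  regs: r0:6,r1:1,r2:12,r3:Mul2
  c8: CDB Mul1=7; issue MUL r0<-Mul1  regs: r0:Mul1,r1:1,r2:12,r3:Mul2
  c9: CDB Mul2=84; issue MUL r0<-Mul2  regs: r0:Mul2,r1:1,r2:12,r3:84
  c10: issue ADD r0<-Add1  regs: r0:Add1,r1:1,r2:12,r3:84
  c11: issue SUB r3<-Add2  regs: r0:Add1,r1:1,r2:12,r3:Add2
  c12: stall  regs: r0:Add1,r1:1,r2:12,r3:Add2
  c13: CDB Add1=96; issue ADD r2<-Add1  regs: r0:96,r1:1,r2:Add1,r3:Add2
  c14: CDB Mul1=7056  regs: r0:96,r1:1,r2:Add1,r3:Add2
  c15: -  regs: r0:96,r1:1,r2:Add1,r3:Add2
  c16: CDB Add1=108  regs: r0:96,r1:1,r2:108,r3:Add2
  c17: CDB Add2=12  regs: r0:96,r1:1,r2:108,r3:12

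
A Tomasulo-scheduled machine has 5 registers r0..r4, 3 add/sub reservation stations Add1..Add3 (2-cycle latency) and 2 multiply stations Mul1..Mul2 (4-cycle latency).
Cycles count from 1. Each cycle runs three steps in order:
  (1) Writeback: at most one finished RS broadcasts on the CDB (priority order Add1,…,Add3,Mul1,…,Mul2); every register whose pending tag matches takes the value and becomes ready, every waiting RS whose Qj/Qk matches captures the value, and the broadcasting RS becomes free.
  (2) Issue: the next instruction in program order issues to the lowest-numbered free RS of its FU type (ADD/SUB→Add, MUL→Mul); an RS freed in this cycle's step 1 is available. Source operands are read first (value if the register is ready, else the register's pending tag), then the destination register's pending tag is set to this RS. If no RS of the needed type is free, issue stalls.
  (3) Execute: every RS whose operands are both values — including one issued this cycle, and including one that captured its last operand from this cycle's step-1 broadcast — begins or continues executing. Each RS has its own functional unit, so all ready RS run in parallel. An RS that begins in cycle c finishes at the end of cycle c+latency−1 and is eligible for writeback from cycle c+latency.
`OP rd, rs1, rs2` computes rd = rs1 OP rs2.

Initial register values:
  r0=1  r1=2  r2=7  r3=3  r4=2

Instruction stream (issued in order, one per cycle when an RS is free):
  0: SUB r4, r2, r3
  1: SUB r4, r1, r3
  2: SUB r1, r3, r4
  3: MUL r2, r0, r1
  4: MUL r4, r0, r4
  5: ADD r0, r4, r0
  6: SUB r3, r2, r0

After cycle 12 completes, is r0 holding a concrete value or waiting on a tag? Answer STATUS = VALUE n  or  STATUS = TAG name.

STATUS = VALUE 0

cycle 1: issue SUB r4<-Add1 // r0:1,r1:2,r2:7,r3:3,r4:Add1
cycle 2: issue SUB r4<-Add2 // r0:1,r1:2,r2:7,r3:3,r4:Add2
cycle 3: CDB Add1=4; issue SUB r1<-Add1 // r0:1,r1:Add1,r2:7,r3:3,r4:Add2
cycle 4: CDB Add2=-1; issue MUL r2<-Mul1 // r0:1,r1:Add1,r2:Mul1,r3:3,r4:-1
cycle 5: issue MUL r4<-Mul2 // r0:1,r1:Add1,r2:Mul1,r3:3,r4:Mul2
cycle 6: CDB Add1=4; issue ADD r0<-Add1 // r0:Add1,r1:4,r2:Mul1,r3:3,r4:Mul2
cycle 7: issue SUB r3<-Add2 // r0:Add1,r1:4,r2:Mul1,r3:Add2,r4:Mul2
cycle 8: - // r0:Add1,r1:4,r2:Mul1,r3:Add2,r4:Mul2
cycle 9: CDB Mul2=-1 // r0:Add1,r1:4,r2:Mul1,r3:Add2,r4:-1
cycle 10: CDB Mul1=4 // r0:Add1,r1:4,r2:4,r3:Add2,r4:-1
cycle 11: CDB Add1=0 // r0:0,r1:4,r2:4,r3:Add2,r4:-1
cycle 12: - // r0:0,r1:4,r2:4,r3:Add2,r4:-1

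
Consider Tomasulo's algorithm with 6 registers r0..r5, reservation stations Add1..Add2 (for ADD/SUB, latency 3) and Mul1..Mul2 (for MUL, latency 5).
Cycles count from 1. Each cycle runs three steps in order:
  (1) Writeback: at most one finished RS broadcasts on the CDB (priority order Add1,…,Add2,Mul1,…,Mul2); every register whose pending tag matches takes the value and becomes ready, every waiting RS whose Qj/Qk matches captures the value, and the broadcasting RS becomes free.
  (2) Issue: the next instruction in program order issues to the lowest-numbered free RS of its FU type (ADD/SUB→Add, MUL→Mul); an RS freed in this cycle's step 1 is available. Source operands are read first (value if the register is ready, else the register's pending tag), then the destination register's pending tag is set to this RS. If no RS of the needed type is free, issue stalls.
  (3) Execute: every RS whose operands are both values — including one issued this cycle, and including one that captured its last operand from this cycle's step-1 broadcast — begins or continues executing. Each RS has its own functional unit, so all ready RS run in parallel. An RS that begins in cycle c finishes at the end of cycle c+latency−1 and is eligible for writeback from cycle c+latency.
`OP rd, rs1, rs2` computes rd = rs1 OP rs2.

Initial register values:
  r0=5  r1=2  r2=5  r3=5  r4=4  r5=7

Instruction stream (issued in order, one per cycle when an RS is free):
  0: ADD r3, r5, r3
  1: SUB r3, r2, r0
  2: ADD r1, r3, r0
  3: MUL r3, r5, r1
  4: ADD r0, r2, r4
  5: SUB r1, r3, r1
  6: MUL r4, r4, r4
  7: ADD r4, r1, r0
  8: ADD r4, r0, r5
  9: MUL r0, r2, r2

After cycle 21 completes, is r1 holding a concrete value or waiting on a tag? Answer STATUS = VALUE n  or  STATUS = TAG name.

  c1: issue ADD r3<-Add1  regs: r0:5,r1:2,r2:5,r3:Add1,r4:4,r5:7
  c2: issue SUB r3<-Add2  regs: r0:5,r1:2,r2:5,r3:Add2,r4:4,r5:7
  c3: stall  regs: r0:5,r1:2,r2:5,r3:Add2,r4:4,r5:7
  c4: CDB Add1=12; issue ADD r1<-Add1  regs: r0:5,r1:Add1,r2:5,r3:Add2,r4:4,r5:7
  c5: CDB Add2=0; issue MUL r3<-Mul1  regs: r0:5,r1:Add1,r2:5,r3:Mul1,r4:4,r5:7
  c6: issue ADD r0<-Add2  regs: r0:Add2,r1:Add1,r2:5,r3:Mul1,r4:4,r5:7
  c7: stall  regs: r0:Add2,r1:Add1,r2:5,r3:Mul1,r4:4,r5:7
  c8: CDB Add1=5; issue SUB r1<-Add1  regs: r0:Add2,r1:Add1,r2:5,r3:Mul1,r4:4,r5:7
  c9: CDB Add2=9; issue MUL r4<-Mul2  regs: r0:9,r1:Add1,r2:5,r3:Mul1,r4:Mul2,r5:7
  c10: issue ADD r4<-Add2  regs: r0:9,r1:Add1,r2:5,r3:Mul1,r4:Add2,r5:7
  c11: stall  regs: r0:9,r1:Add1,r2:5,r3:Mul1,r4:Add2,r5:7
  c12: stall  regs: r0:9,r1:Add1,r2:5,r3:Mul1,r4:Add2,r5:7
  c13: CDB Mul1=35; stall  regs: r0:9,r1:Add1,r2:5,r3:35,r4:Add2,r5:7
  c14: CDB Mul2=16; stall  regs: r0:9,r1:Add1,r2:5,r3:35,r4:Add2,r5:7
  c15: stall  regs: r0:9,r1:Add1,r2:5,r3:35,r4:Add2,r5:7
  c16: CDB Add1=30; issue ADD r4<-Add1  regs: r0:9,r1:30,r2:5,r3:35,r4:Add1,r5:7
  c17: issue MUL r0<-Mul1  regs: r0:Mul1,r1:30,r2:5,r3:35,r4:Add1,r5:7
  c18: -  regs: r0:Mul1,r1:30,r2:5,r3:35,r4:Add1,r5:7
  c19: CDB Add1=16  regs: r0:Mul1,r1:30,r2:5,r3:35,r4:16,r5:7
  c20: CDB Add2=39  regs: r0:Mul1,r1:30,r2:5,r3:35,r4:16,r5:7
  c21: -  regs: r0:Mul1,r1:30,r2:5,r3:35,r4:16,r5:7

STATUS = VALUE 30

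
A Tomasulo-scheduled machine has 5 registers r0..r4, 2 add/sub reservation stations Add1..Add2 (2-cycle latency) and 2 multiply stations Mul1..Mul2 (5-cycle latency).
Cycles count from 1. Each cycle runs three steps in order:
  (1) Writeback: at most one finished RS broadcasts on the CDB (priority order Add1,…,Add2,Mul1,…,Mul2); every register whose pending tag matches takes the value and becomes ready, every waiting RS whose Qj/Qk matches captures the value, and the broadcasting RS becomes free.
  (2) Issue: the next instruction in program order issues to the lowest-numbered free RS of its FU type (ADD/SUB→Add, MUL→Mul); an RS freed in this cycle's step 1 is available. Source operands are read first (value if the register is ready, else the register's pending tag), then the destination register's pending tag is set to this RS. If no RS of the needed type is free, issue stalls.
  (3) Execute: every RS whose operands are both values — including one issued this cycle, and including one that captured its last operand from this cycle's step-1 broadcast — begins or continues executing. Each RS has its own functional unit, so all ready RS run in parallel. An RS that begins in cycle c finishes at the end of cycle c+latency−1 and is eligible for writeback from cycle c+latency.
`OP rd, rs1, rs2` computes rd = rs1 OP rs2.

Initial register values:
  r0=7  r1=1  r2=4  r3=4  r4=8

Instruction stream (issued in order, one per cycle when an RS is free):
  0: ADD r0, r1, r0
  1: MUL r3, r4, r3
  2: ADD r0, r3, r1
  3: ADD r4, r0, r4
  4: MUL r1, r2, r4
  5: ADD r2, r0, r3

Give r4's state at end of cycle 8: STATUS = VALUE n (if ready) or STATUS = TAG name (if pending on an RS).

STATUS = TAG Add2

cycle 1: issue ADD r0<-Add1 // r0:Add1,r1:1,r2:4,r3:4,r4:8
cycle 2: issue MUL r3<-Mul1 // r0:Add1,r1:1,r2:4,r3:Mul1,r4:8
cycle 3: CDB Add1=8; issue ADD r0<-Add1 // r0:Add1,r1:1,r2:4,r3:Mul1,r4:8
cycle 4: issue ADD r4<-Add2 // r0:Add1,r1:1,r2:4,r3:Mul1,r4:Add2
cycle 5: issue MUL r1<-Mul2 // r0:Add1,r1:Mul2,r2:4,r3:Mul1,r4:Add2
cycle 6: stall // r0:Add1,r1:Mul2,r2:4,r3:Mul1,r4:Add2
cycle 7: CDB Mul1=32; stall // r0:Add1,r1:Mul2,r2:4,r3:32,r4:Add2
cycle 8: stall // r0:Add1,r1:Mul2,r2:4,r3:32,r4:Add2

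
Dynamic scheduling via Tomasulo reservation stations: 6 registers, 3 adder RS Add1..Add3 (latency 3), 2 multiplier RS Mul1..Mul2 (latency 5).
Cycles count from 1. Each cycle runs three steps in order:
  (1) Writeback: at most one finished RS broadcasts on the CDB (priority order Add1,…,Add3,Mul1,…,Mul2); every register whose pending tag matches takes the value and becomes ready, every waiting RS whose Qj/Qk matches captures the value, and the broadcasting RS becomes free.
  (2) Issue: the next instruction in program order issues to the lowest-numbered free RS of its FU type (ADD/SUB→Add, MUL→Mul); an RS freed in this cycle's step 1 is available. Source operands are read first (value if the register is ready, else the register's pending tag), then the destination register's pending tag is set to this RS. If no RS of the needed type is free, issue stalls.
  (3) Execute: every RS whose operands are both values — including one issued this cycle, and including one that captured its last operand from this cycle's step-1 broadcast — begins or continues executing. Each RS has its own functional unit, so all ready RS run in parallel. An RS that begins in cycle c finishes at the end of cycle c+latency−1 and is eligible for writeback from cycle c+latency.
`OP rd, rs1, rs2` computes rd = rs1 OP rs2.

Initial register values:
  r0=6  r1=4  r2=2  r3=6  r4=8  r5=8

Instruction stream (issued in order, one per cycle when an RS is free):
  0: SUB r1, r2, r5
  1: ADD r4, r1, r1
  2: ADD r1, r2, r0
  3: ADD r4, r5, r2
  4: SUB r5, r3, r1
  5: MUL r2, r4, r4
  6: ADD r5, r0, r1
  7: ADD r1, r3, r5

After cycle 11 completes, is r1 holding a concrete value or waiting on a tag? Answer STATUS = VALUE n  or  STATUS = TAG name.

c1: issue SUB r1<-Add1 | r0:6,r1:Add1,r2:2,r3:6,r4:8,r5:8
c2: issue ADD r4<-Add2 | r0:6,r1:Add1,r2:2,r3:6,r4:Add2,r5:8
c3: issue ADD r1<-Add3 | r0:6,r1:Add3,r2:2,r3:6,r4:Add2,r5:8
c4: CDB Add1=-6; issue ADD r4<-Add1 | r0:6,r1:Add3,r2:2,r3:6,r4:Add1,r5:8
c5: stall | r0:6,r1:Add3,r2:2,r3:6,r4:Add1,r5:8
c6: CDB Add3=8; issue SUB r5<-Add3 | r0:6,r1:8,r2:2,r3:6,r4:Add1,r5:Add3
c7: CDB Add1=10; issue MUL r2<-Mul1 | r0:6,r1:8,r2:Mul1,r3:6,r4:10,r5:Add3
c8: CDB Add2=-12; issue ADD r5<-Add1 | r0:6,r1:8,r2:Mul1,r3:6,r4:10,r5:Add1
c9: CDB Add3=-2; issue ADD r1<-Add2 | r0:6,r1:Add2,r2:Mul1,r3:6,r4:10,r5:Add1
c10: - | r0:6,r1:Add2,r2:Mul1,r3:6,r4:10,r5:Add1
c11: CDB Add1=14 | r0:6,r1:Add2,r2:Mul1,r3:6,r4:10,r5:14

STATUS = TAG Add2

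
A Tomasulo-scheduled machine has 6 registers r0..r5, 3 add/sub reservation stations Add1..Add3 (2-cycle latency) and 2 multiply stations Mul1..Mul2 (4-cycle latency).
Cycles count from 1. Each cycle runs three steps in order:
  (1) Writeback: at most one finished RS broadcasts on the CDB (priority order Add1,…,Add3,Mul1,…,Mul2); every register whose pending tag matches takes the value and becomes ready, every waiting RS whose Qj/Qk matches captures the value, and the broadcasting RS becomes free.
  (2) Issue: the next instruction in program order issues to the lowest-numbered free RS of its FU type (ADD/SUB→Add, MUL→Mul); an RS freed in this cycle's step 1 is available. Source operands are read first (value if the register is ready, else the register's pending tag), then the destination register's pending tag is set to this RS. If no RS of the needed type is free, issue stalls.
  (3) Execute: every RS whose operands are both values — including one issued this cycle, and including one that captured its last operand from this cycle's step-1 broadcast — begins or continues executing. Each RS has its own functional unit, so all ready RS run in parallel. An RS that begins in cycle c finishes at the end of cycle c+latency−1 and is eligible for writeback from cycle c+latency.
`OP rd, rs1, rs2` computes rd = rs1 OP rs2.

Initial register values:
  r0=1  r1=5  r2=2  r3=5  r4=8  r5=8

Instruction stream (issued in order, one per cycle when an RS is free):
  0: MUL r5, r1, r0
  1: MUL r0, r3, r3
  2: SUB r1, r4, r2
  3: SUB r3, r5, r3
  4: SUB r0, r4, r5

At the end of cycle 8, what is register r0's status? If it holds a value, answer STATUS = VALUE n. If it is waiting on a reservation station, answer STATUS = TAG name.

STATUS = VALUE 3

  c1: issue MUL r5<-Mul1  regs: r0:1,r1:5,r2:2,r3:5,r4:8,r5:Mul1
  c2: issue MUL r0<-Mul2  regs: r0:Mul2,r1:5,r2:2,r3:5,r4:8,r5:Mul1
  c3: issue SUB r1<-Add1  regs: r0:Mul2,r1:Add1,r2:2,r3:5,r4:8,r5:Mul1
  c4: issue SUB r3<-Add2  regs: r0:Mul2,r1:Add1,r2:2,r3:Add2,r4:8,r5:Mul1
  c5: CDB Add1=6; issue SUB r0<-Add1  regs: r0:Add1,r1:6,r2:2,r3:Add2,r4:8,r5:Mul1
  c6: CDB Mul1=5  regs: r0:Add1,r1:6,r2:2,r3:Add2,r4:8,r5:5
  c7: CDB Mul2=25  regs: r0:Add1,r1:6,r2:2,r3:Add2,r4:8,r5:5
  c8: CDB Add1=3  regs: r0:3,r1:6,r2:2,r3:Add2,r4:8,r5:5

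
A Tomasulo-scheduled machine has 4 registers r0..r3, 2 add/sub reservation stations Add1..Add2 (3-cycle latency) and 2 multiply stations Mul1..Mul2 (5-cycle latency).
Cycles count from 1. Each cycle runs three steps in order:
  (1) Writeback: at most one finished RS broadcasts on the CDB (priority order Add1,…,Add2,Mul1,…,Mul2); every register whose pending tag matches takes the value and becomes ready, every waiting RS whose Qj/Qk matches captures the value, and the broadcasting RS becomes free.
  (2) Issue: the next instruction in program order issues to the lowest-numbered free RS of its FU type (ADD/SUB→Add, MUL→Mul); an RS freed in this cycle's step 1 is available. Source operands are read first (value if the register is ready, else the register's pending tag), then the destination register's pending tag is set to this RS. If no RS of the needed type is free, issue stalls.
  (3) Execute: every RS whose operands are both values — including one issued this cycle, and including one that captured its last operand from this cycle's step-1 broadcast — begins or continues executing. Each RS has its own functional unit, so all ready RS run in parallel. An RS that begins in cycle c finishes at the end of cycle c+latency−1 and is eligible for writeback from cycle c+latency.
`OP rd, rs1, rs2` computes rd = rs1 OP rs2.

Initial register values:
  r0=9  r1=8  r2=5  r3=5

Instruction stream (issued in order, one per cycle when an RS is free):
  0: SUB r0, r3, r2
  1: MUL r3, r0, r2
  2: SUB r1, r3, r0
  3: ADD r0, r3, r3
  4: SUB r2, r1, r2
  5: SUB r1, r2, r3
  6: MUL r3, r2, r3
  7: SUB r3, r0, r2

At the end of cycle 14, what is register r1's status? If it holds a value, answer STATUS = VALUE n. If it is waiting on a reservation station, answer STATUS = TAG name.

STATUS = TAG Add2

  c1: issue SUB r0<-Add1  regs: r0:Add1,r1:8,r2:5,r3:5
  c2: issue MUL r3<-Mul1  regs: r0:Add1,r1:8,r2:5,r3:Mul1
  c3: issue SUB r1<-Add2  regs: r0:Add1,r1:Add2,r2:5,r3:Mul1
  c4: CDB Add1=0; issue ADD r0<-Add1  regs: r0:Add1,r1:Add2,r2:5,r3:Mul1
  c5: stall  regs: r0:Add1,r1:Add2,r2:5,r3:Mul1
  c6: stall  regs: r0:Add1,r1:Add2,r2:5,r3:Mul1
  c7: stall  regs: r0:Add1,r1:Add2,r2:5,r3:Mul1
  c8: stall  regs: r0:Add1,r1:Add2,r2:5,r3:Mul1
  c9: CDB Mul1=0; stall  regs: r0:Add1,r1:Add2,r2:5,r3:0
  c10: stall  regs: r0:Add1,r1:Add2,r2:5,r3:0
  c11: stall  regs: r0:Add1,r1:Add2,r2:5,r3:0
  c12: CDB Add1=0; issue SUB r2<-Add1  regs: r0:0,r1:Add2,r2:Add1,r3:0
  c13: CDB Add2=0; issue SUB r1<-Add2  regs: r0:0,r1:Add2,r2:Add1,r3:0
  c14: issue MUL r3<-Mul1  regs: r0:0,r1:Add2,r2:Add1,r3:Mul1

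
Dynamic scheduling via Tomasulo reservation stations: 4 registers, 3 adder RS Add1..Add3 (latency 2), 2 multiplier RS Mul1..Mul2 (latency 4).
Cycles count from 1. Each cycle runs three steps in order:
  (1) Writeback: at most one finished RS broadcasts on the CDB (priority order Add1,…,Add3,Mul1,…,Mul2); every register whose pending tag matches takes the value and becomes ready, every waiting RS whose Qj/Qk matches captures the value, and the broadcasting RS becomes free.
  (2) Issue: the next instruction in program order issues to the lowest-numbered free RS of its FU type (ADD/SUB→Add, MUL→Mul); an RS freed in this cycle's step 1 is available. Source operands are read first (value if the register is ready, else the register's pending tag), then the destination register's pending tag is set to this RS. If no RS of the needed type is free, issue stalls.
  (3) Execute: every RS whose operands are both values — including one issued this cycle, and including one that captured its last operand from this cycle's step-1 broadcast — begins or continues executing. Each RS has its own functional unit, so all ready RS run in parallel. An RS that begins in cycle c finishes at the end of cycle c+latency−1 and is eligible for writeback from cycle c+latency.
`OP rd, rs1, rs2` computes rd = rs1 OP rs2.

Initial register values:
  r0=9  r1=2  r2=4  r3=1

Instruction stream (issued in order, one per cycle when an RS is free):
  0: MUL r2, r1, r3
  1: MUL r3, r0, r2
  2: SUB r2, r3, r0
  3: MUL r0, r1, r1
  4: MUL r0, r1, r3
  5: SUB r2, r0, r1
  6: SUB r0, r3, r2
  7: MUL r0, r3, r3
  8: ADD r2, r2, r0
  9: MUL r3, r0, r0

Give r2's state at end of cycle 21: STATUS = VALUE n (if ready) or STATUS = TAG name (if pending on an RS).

STATUS = VALUE 358

cycle 1: issue MUL r2<-Mul1 // r0:9,r1:2,r2:Mul1,r3:1
cycle 2: issue MUL r3<-Mul2 // r0:9,r1:2,r2:Mul1,r3:Mul2
cycle 3: issue SUB r2<-Add1 // r0:9,r1:2,r2:Add1,r3:Mul2
cycle 4: stall // r0:9,r1:2,r2:Add1,r3:Mul2
cycle 5: CDB Mul1=2; issue MUL r0<-Mul1 // r0:Mul1,r1:2,r2:Add1,r3:Mul2
cycle 6: stall // r0:Mul1,r1:2,r2:Add1,r3:Mul2
cycle 7: stall // r0:Mul1,r1:2,r2:Add1,r3:Mul2
cycle 8: stall // r0:Mul1,r1:2,r2:Add1,r3:Mul2
cycle 9: CDB Mul1=4; issue MUL r0<-Mul1 // r0:Mul1,r1:2,r2:Add1,r3:Mul2
cycle 10: CDB Mul2=18; issue SUB r2<-Add2 // r0:Mul1,r1:2,r2:Add2,r3:18
cycle 11: issue SUB r0<-Add3 // r0:Add3,r1:2,r2:Add2,r3:18
cycle 12: CDB Add1=9; issue MUL r0<-Mul2 // r0:Mul2,r1:2,r2:Add2,r3:18
cycle 13: issue ADD r2<-Add1 // r0:Mul2,r1:2,r2:Add1,r3:18
cycle 14: CDB Mul1=36; issue MUL r3<-Mul1 // r0:Mul2,r1:2,r2:Add1,r3:Mul1
cycle 15: - // r0:Mul2,r1:2,r2:Add1,r3:Mul1
cycle 16: CDB Add2=34 // r0:Mul2,r1:2,r2:Add1,r3:Mul1
cycle 17: CDB Mul2=324 // r0:324,r1:2,r2:Add1,r3:Mul1
cycle 18: CDB Add3=-16 // r0:324,r1:2,r2:Add1,r3:Mul1
cycle 19: CDB Add1=358 // r0:324,r1:2,r2:358,r3:Mul1
cycle 20: - // r0:324,r1:2,r2:358,r3:Mul1
cycle 21: CDB Mul1=104976 // r0:324,r1:2,r2:358,r3:104976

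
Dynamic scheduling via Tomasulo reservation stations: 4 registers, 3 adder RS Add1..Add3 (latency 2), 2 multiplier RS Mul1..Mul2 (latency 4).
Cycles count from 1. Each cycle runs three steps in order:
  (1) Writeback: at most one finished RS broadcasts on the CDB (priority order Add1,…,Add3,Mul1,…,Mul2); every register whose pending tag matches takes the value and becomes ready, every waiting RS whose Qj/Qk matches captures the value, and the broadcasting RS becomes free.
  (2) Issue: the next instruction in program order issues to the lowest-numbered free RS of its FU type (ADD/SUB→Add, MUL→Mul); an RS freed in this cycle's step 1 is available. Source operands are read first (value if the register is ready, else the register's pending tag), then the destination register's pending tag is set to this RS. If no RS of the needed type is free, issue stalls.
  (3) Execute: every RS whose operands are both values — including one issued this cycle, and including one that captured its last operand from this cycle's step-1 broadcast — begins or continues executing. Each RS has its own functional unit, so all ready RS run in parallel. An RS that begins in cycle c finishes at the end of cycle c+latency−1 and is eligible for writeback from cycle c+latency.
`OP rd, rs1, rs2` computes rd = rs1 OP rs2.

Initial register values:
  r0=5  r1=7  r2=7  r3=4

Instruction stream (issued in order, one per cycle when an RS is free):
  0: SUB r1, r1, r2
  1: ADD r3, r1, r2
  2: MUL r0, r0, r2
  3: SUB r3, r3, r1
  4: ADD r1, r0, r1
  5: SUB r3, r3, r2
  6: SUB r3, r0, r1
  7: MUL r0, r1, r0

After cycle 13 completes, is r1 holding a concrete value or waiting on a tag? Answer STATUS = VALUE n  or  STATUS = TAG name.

c1: issue SUB r1<-Add1 | r0:5,r1:Add1,r2:7,r3:4
c2: issue ADD r3<-Add2 | r0:5,r1:Add1,r2:7,r3:Add2
c3: CDB Add1=0; issue MUL r0<-Mul1 | r0:Mul1,r1:0,r2:7,r3:Add2
c4: issue SUB r3<-Add1 | r0:Mul1,r1:0,r2:7,r3:Add1
c5: CDB Add2=7; issue ADD r1<-Add2 | r0:Mul1,r1:Add2,r2:7,r3:Add1
c6: issue SUB r3<-Add3 | r0:Mul1,r1:Add2,r2:7,r3:Add3
c7: CDB Add1=7; issue SUB r3<-Add1 | r0:Mul1,r1:Add2,r2:7,r3:Add1
c8: CDB Mul1=35; issue MUL r0<-Mul1 | r0:Mul1,r1:Add2,r2:7,r3:Add1
c9: CDB Add3=0 | r0:Mul1,r1:Add2,r2:7,r3:Add1
c10: CDB Add2=35 | r0:Mul1,r1:35,r2:7,r3:Add1
c11: - | r0:Mul1,r1:35,r2:7,r3:Add1
c12: CDB Add1=0 | r0:Mul1,r1:35,r2:7,r3:0
c13: - | r0:Mul1,r1:35,r2:7,r3:0

STATUS = VALUE 35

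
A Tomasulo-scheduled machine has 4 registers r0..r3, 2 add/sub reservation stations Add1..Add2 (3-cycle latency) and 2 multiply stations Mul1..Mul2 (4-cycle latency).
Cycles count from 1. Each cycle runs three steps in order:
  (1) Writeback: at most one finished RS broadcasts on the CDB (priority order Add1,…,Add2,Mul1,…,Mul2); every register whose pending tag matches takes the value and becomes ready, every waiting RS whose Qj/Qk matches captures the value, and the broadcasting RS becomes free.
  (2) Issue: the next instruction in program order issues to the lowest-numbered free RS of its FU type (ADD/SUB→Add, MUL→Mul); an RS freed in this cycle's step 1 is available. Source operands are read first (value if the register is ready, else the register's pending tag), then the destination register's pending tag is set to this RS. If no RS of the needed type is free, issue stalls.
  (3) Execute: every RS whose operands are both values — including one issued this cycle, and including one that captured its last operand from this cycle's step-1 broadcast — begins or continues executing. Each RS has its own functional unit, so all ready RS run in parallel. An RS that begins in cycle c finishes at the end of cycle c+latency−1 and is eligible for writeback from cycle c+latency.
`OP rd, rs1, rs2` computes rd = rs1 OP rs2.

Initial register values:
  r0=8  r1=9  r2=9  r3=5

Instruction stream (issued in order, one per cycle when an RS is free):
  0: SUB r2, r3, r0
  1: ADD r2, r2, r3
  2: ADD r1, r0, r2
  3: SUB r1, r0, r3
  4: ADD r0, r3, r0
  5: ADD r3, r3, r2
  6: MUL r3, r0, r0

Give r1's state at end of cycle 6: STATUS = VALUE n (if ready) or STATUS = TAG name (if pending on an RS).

STATUS = TAG Add1

c1: issue SUB r2<-Add1 | r0:8,r1:9,r2:Add1,r3:5
c2: issue ADD r2<-Add2 | r0:8,r1:9,r2:Add2,r3:5
c3: stall | r0:8,r1:9,r2:Add2,r3:5
c4: CDB Add1=-3; issue ADD r1<-Add1 | r0:8,r1:Add1,r2:Add2,r3:5
c5: stall | r0:8,r1:Add1,r2:Add2,r3:5
c6: stall | r0:8,r1:Add1,r2:Add2,r3:5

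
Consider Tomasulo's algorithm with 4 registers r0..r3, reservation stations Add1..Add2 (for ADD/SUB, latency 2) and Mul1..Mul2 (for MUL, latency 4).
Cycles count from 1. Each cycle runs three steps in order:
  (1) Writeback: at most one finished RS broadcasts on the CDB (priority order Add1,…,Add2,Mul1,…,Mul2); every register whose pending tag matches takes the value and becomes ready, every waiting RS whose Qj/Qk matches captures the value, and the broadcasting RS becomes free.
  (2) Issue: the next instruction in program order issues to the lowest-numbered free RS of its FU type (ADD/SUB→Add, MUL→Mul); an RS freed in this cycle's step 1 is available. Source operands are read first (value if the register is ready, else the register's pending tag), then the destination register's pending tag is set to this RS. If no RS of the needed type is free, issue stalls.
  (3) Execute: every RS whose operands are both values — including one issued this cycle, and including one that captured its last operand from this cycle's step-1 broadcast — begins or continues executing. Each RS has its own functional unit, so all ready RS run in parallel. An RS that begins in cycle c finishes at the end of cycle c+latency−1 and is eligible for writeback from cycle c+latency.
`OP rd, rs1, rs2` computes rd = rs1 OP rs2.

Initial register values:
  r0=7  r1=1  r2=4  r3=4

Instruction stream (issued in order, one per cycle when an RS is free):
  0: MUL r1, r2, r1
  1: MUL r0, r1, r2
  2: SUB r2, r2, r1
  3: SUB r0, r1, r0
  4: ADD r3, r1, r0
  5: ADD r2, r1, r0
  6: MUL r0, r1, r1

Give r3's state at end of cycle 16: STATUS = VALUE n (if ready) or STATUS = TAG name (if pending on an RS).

STATUS = VALUE -8

  c1: issue MUL r1<-Mul1  regs: r0:7,r1:Mul1,r2:4,r3:4
  c2: issue MUL r0<-Mul2  regs: r0:Mul2,r1:Mul1,r2:4,r3:4
  c3: issue SUB r2<-Add1  regs: r0:Mul2,r1:Mul1,r2:Add1,r3:4
  c4: issue SUB r0<-Add2  regs: r0:Add2,r1:Mul1,r2:Add1,r3:4
  c5: CDB Mul1=4; stall  regs: r0:Add2,r1:4,r2:Add1,r3:4
  c6: stall  regs: r0:Add2,r1:4,r2:Add1,r3:4
  c7: CDB Add1=0; issue ADD r3<-Add1  regs: r0:Add2,r1:4,r2:0,r3:Add1
  c8: stall  regs: r0:Add2,r1:4,r2:0,r3:Add1
  c9: CDB Mul2=16; stall  regs: r0:Add2,r1:4,r2:0,r3:Add1
  c10: stall  regs: r0:Add2,r1:4,r2:0,r3:Add1
  c11: CDB Add2=-12; issue ADD r2<-Add2  regs: r0:-12,r1:4,r2:Add2,r3:Add1
  c12: issue MUL r0<-Mul1  regs: r0:Mul1,r1:4,r2:Add2,r3:Add1
  c13: CDB Add1=-8  regs: r0:Mul1,r1:4,r2:Add2,r3:-8
  c14: CDB Add2=-8  regs: r0:Mul1,r1:4,r2:-8,r3:-8
  c15: -  regs: r0:Mul1,r1:4,r2:-8,r3:-8
  c16: CDB Mul1=16  regs: r0:16,r1:4,r2:-8,r3:-8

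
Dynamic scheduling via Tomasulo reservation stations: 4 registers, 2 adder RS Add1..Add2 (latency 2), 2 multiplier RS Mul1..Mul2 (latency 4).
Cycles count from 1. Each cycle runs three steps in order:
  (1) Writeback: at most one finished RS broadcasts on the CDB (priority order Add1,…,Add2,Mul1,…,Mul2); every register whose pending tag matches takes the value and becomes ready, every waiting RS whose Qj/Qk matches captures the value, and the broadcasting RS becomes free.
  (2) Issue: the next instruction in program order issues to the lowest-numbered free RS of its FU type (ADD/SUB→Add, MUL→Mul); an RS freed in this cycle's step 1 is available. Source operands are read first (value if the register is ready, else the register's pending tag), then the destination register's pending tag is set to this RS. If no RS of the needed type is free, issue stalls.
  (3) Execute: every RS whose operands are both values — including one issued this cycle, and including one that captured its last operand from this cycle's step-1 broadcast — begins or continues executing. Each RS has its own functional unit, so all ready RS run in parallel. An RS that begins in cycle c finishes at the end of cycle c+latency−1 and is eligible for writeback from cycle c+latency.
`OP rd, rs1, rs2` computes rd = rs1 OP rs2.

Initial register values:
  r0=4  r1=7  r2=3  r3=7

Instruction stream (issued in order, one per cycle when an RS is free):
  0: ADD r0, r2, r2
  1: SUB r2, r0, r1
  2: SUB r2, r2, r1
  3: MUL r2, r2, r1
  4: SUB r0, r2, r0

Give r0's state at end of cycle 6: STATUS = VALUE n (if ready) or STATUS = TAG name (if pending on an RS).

  c1: issue ADD r0<-Add1  regs: r0:Add1,r1:7,r2:3,r3:7
  c2: issue SUB r2<-Add2  regs: r0:Add1,r1:7,r2:Add2,r3:7
  c3: CDB Add1=6; issue SUB r2<-Add1  regs: r0:6,r1:7,r2:Add1,r3:7
  c4: issue MUL r2<-Mul1  regs: r0:6,r1:7,r2:Mul1,r3:7
  c5: CDB Add2=-1; issue SUB r0<-Add2  regs: r0:Add2,r1:7,r2:Mul1,r3:7
  c6: -  regs: r0:Add2,r1:7,r2:Mul1,r3:7

STATUS = TAG Add2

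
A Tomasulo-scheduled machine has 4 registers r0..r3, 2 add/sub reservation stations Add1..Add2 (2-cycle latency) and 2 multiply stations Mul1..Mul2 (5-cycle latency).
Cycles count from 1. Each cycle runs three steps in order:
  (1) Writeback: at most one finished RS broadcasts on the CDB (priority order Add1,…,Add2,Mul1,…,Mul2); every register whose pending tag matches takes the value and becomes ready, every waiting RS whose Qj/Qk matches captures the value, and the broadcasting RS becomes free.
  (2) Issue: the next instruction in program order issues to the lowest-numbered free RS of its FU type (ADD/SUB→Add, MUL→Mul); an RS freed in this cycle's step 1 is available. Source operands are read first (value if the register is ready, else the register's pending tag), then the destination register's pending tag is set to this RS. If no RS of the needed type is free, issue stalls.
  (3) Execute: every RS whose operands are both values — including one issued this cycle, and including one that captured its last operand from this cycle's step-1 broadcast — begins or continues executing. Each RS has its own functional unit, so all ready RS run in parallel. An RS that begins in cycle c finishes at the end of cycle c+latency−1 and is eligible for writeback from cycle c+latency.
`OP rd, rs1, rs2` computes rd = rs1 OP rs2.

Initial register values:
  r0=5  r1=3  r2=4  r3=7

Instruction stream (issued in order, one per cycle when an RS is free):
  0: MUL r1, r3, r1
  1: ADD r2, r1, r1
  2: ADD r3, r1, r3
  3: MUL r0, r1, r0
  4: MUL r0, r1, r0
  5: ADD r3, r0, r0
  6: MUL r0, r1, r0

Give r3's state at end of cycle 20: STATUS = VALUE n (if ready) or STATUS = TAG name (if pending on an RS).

STATUS = VALUE 4410

cycle 1: issue MUL r1<-Mul1 // r0:5,r1:Mul1,r2:4,r3:7
cycle 2: issue ADD r2<-Add1 // r0:5,r1:Mul1,r2:Add1,r3:7
cycle 3: issue ADD r3<-Add2 // r0:5,r1:Mul1,r2:Add1,r3:Add2
cycle 4: issue MUL r0<-Mul2 // r0:Mul2,r1:Mul1,r2:Add1,r3:Add2
cycle 5: stall // r0:Mul2,r1:Mul1,r2:Add1,r3:Add2
cycle 6: CDB Mul1=21; issue MUL r0<-Mul1 // r0:Mul1,r1:21,r2:Add1,r3:Add2
cycle 7: stall // r0:Mul1,r1:21,r2:Add1,r3:Add2
cycle 8: CDB Add1=42; issue ADD r3<-Add1 // r0:Mul1,r1:21,r2:42,r3:Add1
cycle 9: CDB Add2=28; stall // r0:Mul1,r1:21,r2:42,r3:Add1
cycle 10: stall // r0:Mul1,r1:21,r2:42,r3:Add1
cycle 11: CDB Mul2=105; issue MUL r0<-Mul2 // r0:Mul2,r1:21,r2:42,r3:Add1
cycle 12: - // r0:Mul2,r1:21,r2:42,r3:Add1
cycle 13: - // r0:Mul2,r1:21,r2:42,r3:Add1
cycle 14: - // r0:Mul2,r1:21,r2:42,r3:Add1
cycle 15: - // r0:Mul2,r1:21,r2:42,r3:Add1
cycle 16: CDB Mul1=2205 // r0:Mul2,r1:21,r2:42,r3:Add1
cycle 17: - // r0:Mul2,r1:21,r2:42,r3:Add1
cycle 18: CDB Add1=4410 // r0:Mul2,r1:21,r2:42,r3:4410
cycle 19: - // r0:Mul2,r1:21,r2:42,r3:4410
cycle 20: - // r0:Mul2,r1:21,r2:42,r3:4410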